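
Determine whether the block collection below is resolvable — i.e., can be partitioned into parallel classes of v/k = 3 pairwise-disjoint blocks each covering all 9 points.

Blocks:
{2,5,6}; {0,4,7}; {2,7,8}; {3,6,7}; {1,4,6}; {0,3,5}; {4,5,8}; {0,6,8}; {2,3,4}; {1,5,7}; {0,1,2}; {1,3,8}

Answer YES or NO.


v = 9, block size k = 3, number of blocks = 12.
For resolvability, blocks must partition into parallel classes of size v/k = 3.
Total blocks must therefore be a multiple of 3: 12 = 3·4 + 0 ⇒ divisible ✓.
Greedy packing gives 4 candidate class(es). Each should be a full parallel class (size 3, covers all 9 points).
  Class 1 (3 blocks): {2,5,6}; {0,4,7}; {1,3,8}. Points covered: [0, 1, 2, 3, 4, 5, 6, 7, 8].
  Class 2 (3 blocks): {2,7,8}; {1,4,6}; {0,3,5}. Points covered: [0, 1, 2, 3, 4, 5, 6, 7, 8].
  Class 3 (3 blocks): {3,6,7}; {4,5,8}; {0,1,2}. Points covered: [0, 1, 2, 3, 4, 5, 6, 7, 8].
  Class 4 (3 blocks): {0,6,8}; {2,3,4}; {1,5,7}. Points covered: [0, 1, 2, 3, 4, 5, 6, 7, 8].
All classes full (size 3)? YES. All classes cover every point? YES.
Resolvable? YES.

YES


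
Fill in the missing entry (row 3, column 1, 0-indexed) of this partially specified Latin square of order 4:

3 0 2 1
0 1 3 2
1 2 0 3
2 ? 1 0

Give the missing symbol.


Row 3 contains symbols [0, 1, 2] — missing [3].
Column 1 contains symbols [0, 1, 2] — missing [3].
The missing symbol must appear in both missing sets; intersection = [3].
Therefore the hidden value is 3.

Missing value = 3.


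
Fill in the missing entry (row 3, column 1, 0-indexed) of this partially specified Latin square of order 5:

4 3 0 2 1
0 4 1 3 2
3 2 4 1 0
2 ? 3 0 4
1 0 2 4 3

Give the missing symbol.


Row 3 contains symbols [0, 2, 3, 4] — missing [1].
Column 1 contains symbols [0, 2, 3, 4] — missing [1].
The missing symbol must appear in both missing sets; intersection = [1].
Therefore the hidden value is 1.

Missing value = 1.


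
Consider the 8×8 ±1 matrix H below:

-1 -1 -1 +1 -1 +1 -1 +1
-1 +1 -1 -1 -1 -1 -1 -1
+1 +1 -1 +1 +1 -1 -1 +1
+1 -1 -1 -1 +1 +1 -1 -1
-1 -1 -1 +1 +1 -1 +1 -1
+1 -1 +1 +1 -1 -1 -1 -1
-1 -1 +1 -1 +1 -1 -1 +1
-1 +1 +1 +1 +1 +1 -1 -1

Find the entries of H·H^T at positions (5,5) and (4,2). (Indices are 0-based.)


Row 2 of H: [1, 1, -1, 1, 1, -1, -1, 1].
Row 4 of H: [-1, -1, -1, 1, 1, -1, 1, -1].
Row 5 of H: [1, -1, 1, 1, -1, -1, -1, -1].
(H·H^T)[5][5] = Σ_j H[5][j]·H[5][j] = (1)² + (-1)² + (1)² + (1)² + (-1)² + (-1)² + (-1)² + (-1)² = 1 + 1 + 1 + 1 + 1 + 1 + 1 + 1 = 8.
(H·H^T)[4][2] = Σ_j H[4][j]·H[2][j] = (-1)·(1) + (-1)·(1) + (-1)·(-1) + (1)·(1) + (1)·(1) + (-1)·(-1) + (1)·(-1) + (-1)·(1) = -1 + -1 + 1 + 1 + 1 + 1 + -1 + -1 = 0.
So rows 4 and 2 are orthogonal; the diagonal entry equals n = 8.

(5,5) entry = 8; (4,2) entry = 0.


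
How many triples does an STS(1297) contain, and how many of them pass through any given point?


An STS(v) is a 2-(v, 3, 1) BIBD: block size k = 3, λ = 1.
Replication: r(k − 1) = λ(v − 1) ⇒ r·2 = 1297 − 1 = 1296 ⇒ r = 648.
Block count: bk = vr ⇒ b·3 = 1297·648 = 840456 ⇒ b = 280152.
(Check via b = v(v − 1)/6 = 1297·1296/6 = 1680912/6 = 280152.)

r = 648, b = 280152.


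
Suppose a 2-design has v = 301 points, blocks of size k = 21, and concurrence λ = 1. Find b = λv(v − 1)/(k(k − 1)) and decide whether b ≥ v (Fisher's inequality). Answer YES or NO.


b = λv(v − 1)/(k(k − 1)) = 1·301·300/(21·20) = 90300/420 = 215.
Compare with v = 301: b < v, so Fisher's inequality fails.

NO


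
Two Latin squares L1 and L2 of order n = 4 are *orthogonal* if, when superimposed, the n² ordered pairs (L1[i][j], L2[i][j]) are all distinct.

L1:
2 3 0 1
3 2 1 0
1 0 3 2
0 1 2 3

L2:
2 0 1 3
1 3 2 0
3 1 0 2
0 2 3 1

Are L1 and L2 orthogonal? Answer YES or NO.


Form the n² = 16 superimposed pairs (L1[i][j], L2[i][j]), row by row (rows and columns indexed from 0):
row 0: (2,2) (3,0) (0,1) (1,3)
row 1: (3,1) (2,3) (1,2) (0,0)
row 2: (1,3) (0,1) (3,0) (2,2)
row 3: (0,0) (1,2) (2,3) (3,1)
Orthogonality requires all 16 pairs distinct.
But the pair (1,3) repeats: cell (0,3) has L1 = 1, L2 = 3, and cell (2,0) has L1 = 1, L2 = 3.
A repeated pair means some other pair never occurs (only 8 distinct pairs out of 16), so the squares are not orthogonal.
Conclusion: NO.

NO


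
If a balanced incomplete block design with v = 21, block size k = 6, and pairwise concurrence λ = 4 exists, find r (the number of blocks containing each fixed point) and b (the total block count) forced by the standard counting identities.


Any 2-(v, k, λ) BIBD satisfies two necessary conditions:
  (i)  Each point sits in r blocks, and counting incidences through any fixed point gives r(k − 1) = λ(v − 1), so r = λ(v − 1)/(k − 1).
  (ii) Total incidences bk = vr, so b = vr/k.
Step 1: r = λ(v − 1)/(k − 1) = 4·(21 − 1)/(6 − 1) = 4·20/5 = 80/5 = 16.
Step 2: b = vr/k = 21·16/6 = 336/6 = 56.
Check integrality: r = 16 ∈ Z ✓, b = 56 ∈ Z ✓.
(These identities are necessary conditions: they determine r and b for any design with these parameters, but do not by themselves prove that one exists.)

r = 16, b = 56.


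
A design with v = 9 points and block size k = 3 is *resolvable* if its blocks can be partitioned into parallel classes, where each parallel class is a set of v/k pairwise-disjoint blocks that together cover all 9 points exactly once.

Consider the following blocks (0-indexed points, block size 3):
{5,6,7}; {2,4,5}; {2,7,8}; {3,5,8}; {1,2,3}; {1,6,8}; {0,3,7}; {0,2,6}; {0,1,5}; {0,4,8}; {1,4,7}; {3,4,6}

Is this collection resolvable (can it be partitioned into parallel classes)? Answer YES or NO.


v = 9, block size k = 3, number of blocks = 12.
For resolvability, blocks must partition into parallel classes of size v/k = 3.
Total blocks must therefore be a multiple of 3: 12 = 3·4 + 0 ⇒ divisible ✓.
Greedy packing gives 4 candidate class(es). Each should be a full parallel class (size 3, covers all 9 points).
  Class 1 (3 blocks): {5,6,7}; {1,2,3}; {0,4,8}. Points covered: [0, 1, 2, 3, 4, 5, 6, 7, 8].
  Class 2 (3 blocks): {2,4,5}; {1,6,8}; {0,3,7}. Points covered: [0, 1, 2, 3, 4, 5, 6, 7, 8].
  Class 3 (3 blocks): {2,7,8}; {0,1,5}; {3,4,6}. Points covered: [0, 1, 2, 3, 4, 5, 6, 7, 8].
  Class 4 (3 blocks): {3,5,8}; {0,2,6}; {1,4,7}. Points covered: [0, 1, 2, 3, 4, 5, 6, 7, 8].
All classes full (size 3)? YES. All classes cover every point? YES.
Resolvable? YES.

YES


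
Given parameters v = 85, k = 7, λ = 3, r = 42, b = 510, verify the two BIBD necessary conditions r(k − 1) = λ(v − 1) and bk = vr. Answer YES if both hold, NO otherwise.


Condition (i): r(k − 1) = 42·6 = 252; λ(v − 1) = 3·84 = 252. Match? YES.
Condition (ii): bk = 510·7 = 3570; vr = 85·42 = 3570. Match? YES.
Both conditions hold? YES.

YES


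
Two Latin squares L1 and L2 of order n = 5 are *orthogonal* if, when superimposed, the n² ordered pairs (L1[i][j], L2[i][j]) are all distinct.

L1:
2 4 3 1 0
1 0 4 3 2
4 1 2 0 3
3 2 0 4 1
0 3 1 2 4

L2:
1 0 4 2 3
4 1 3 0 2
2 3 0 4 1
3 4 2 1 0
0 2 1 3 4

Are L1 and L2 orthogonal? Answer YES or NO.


Form the n² = 25 superimposed pairs (L1[i][j], L2[i][j]), row by row (rows and columns indexed from 0):
row 0: (2,1) (4,0) (3,4) (1,2) (0,3)
row 1: (1,4) (0,1) (4,3) (3,0) (2,2)
row 2: (4,2) (1,3) (2,0) (0,4) (3,1)
row 3: (3,3) (2,4) (0,2) (4,1) (1,0)
row 4: (0,0) (3,2) (1,1) (2,3) (4,4)
Orthogonality requires all 25 pairs distinct.
Check by first coordinate: for each symbol s of L1, list the L2 entries in the n cells where L1 = s; they must all differ.
  L1 = 0: L2 entries (in reading order) 3, 1, 4, 2, 0 — all 5 distinct ✓
  L1 = 1: L2 entries (in reading order) 2, 4, 3, 0, 1 — all 5 distinct ✓
  L1 = 2: L2 entries (in reading order) 1, 2, 0, 4, 3 — all 5 distinct ✓
  L1 = 3: L2 entries (in reading order) 4, 0, 1, 3, 2 — all 5 distinct ✓
  L1 = 4: L2 entries (in reading order) 0, 3, 2, 1, 4 — all 5 distinct ✓
Every symbol of L1 meets every symbol of L2 exactly once, so all 25 pairs are distinct (25 of 25).
Conclusion: YES.

YES


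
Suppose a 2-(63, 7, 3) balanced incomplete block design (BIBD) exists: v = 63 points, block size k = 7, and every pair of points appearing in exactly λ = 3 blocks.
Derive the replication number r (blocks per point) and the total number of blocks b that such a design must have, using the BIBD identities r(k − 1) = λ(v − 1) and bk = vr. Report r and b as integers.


Any 2-(v, k, λ) BIBD satisfies two necessary conditions:
  (i)  Each point sits in r blocks, and counting incidences through any fixed point gives r(k − 1) = λ(v − 1), so r = λ(v − 1)/(k − 1).
  (ii) Total incidences bk = vr, so b = vr/k.
Step 1: r = λ(v − 1)/(k − 1) = 3·(63 − 1)/(7 − 1) = 3·62/6 = 186/6 = 31.
Step 2: b = vr/k = 63·31/7 = 1953/7 = 279.
Check integrality: r = 31 ∈ Z ✓, b = 279 ∈ Z ✓.
(These identities are necessary conditions: they determine r and b for any design with these parameters, but do not by themselves prove that one exists.)

r = 31, b = 279.


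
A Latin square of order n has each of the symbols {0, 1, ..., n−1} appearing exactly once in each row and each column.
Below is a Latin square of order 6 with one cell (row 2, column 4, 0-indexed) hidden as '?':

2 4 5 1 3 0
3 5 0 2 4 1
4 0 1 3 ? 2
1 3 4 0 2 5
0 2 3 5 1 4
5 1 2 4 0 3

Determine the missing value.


Row 2 contains symbols [0, 1, 2, 3, 4] — missing [5].
Column 4 contains symbols [0, 1, 2, 3, 4] — missing [5].
The missing symbol must appear in both missing sets; intersection = [5].
Therefore the hidden value is 5.

Missing value = 5.


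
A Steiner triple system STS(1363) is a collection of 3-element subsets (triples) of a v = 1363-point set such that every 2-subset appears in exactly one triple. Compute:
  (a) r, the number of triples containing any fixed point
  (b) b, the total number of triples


An STS(v) is a 2-(v, 3, 1) BIBD: block size k = 3, λ = 1.
Replication: r(k − 1) = λ(v − 1) ⇒ r·2 = 1363 − 1 = 1362 ⇒ r = 681.
Block count: b = v(v − 1)/6 = 1363·1362/6 = 1856406/6 = 309401.

r = 681, b = 309401.


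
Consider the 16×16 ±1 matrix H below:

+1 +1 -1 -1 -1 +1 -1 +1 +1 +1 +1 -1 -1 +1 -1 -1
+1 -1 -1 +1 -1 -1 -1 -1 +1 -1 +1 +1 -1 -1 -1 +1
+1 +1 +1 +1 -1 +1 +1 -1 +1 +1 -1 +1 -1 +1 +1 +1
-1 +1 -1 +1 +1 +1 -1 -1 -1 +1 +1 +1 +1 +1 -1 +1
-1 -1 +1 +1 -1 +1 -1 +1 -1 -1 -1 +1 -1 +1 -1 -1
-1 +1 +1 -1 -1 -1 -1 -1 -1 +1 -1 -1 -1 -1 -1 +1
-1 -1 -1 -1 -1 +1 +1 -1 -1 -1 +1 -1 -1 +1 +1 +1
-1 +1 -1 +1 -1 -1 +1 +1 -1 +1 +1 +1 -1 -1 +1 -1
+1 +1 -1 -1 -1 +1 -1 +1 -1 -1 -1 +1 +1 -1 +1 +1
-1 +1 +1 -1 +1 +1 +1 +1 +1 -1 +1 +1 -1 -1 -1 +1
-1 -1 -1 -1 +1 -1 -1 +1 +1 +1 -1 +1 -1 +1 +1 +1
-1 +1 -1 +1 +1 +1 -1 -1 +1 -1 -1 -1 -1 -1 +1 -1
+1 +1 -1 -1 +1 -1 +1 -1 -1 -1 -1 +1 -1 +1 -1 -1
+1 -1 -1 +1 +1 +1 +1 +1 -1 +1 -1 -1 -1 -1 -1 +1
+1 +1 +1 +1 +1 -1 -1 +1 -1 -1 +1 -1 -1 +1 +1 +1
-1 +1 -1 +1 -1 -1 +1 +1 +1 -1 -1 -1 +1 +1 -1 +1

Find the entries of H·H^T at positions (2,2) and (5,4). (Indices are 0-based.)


Row 2 of H: [1, 1, 1, 1, -1, 1, 1, -1, 1, 1, -1, 1, -1, 1, 1, 1].
Row 4 of H: [-1, -1, 1, 1, -1, 1, -1, 1, -1, -1, -1, 1, -1, 1, -1, -1].
Row 5 of H: [-1, 1, 1, -1, -1, -1, -1, -1, -1, 1, -1, -1, -1, -1, -1, 1].
(H·H^T)[2][2] = Σ_j H[2][j]·H[2][j] = (1)² + (1)² + (1)² + (1)² + (-1)² + (1)² + (1)² + (-1)² + (1)² + (1)² + (-1)² + (1)² + (-1)² + (1)² + (1)² + (1)² = 1 + 1 + 1 + 1 + 1 + 1 + 1 + 1 + 1 + 1 + 1 + 1 + 1 + 1 + 1 + 1 = 16.
(H·H^T)[5][4] = Σ_j H[5][j]·H[4][j] = (-1)·(-1) + (1)·(-1) + (1)·(1) + (-1)·(1) + (-1)·(-1) + (-1)·(1) + (-1)·(-1) + (-1)·(1) + (-1)·(-1) + (1)·(-1) + (-1)·(-1) + (-1)·(1) + (-1)·(-1) + (-1)·(1) + (-1)·(-1) + (1)·(-1) = 1 + -1 + 1 + -1 + 1 + -1 + 1 + -1 + 1 + -1 + 1 + -1 + 1 + -1 + 1 + -1 = 0.
So rows 5 and 4 are orthogonal; the diagonal entry equals n = 16.

(2,2) entry = 16; (5,4) entry = 0.


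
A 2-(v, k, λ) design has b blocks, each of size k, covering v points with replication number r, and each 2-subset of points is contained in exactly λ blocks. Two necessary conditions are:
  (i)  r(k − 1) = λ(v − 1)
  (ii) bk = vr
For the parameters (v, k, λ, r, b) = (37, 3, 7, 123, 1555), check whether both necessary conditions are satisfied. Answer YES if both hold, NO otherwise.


Condition (i): r(k − 1) = 123·2 = 246; λ(v − 1) = 7·36 = 252. Match? NO.
Condition (ii): bk = 1555·3 = 4665; vr = 37·123 = 4551. Match? NO.
Both conditions hold? NO.

NO


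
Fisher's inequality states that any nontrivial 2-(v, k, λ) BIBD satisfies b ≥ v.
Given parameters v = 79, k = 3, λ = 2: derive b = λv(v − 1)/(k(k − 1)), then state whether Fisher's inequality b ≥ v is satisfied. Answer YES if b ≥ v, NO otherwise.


b = λv(v − 1)/(k(k − 1)) = 2·79·78/(3·2) = 12324/6 = 2054.
Compare with v = 79: b ≥ v, so Fisher's inequality holds.

YES


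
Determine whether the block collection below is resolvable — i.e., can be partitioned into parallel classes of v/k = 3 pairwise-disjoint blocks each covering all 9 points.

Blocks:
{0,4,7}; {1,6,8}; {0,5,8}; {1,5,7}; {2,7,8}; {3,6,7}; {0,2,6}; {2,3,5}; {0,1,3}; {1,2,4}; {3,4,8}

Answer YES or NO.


v = 9, block size k = 3, number of blocks = 11.
For resolvability, blocks must partition into parallel classes of size v/k = 3.
Total blocks must therefore be a multiple of 3: 11 = 3·3 + 2 ⇒ not divisible ✗.
Resolvable? NO.

NO


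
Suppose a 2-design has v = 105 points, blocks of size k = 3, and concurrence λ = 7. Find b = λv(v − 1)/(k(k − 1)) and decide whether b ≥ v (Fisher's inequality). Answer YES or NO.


b = λv(v − 1)/(k(k − 1)) = 7·105·104/(3·2) = 76440/6 = 12740.
Compare with v = 105: b ≥ v, so Fisher's inequality holds.

YES


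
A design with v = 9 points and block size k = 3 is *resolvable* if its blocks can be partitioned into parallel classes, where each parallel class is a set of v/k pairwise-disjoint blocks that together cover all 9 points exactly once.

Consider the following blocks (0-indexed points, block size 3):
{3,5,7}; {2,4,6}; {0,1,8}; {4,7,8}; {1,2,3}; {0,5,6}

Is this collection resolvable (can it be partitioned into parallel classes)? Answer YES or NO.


v = 9, block size k = 3, number of blocks = 6.
For resolvability, blocks must partition into parallel classes of size v/k = 3.
Total blocks must therefore be a multiple of 3: 6 = 3·2 + 0 ⇒ divisible ✓.
Greedy packing gives 2 candidate class(es). Each should be a full parallel class (size 3, covers all 9 points).
  Class 1 (3 blocks): {3,5,7}; {2,4,6}; {0,1,8}. Points covered: [0, 1, 2, 3, 4, 5, 6, 7, 8].
  Class 2 (3 blocks): {4,7,8}; {1,2,3}; {0,5,6}. Points covered: [0, 1, 2, 3, 4, 5, 6, 7, 8].
All classes full (size 3)? YES. All classes cover every point? YES.
Resolvable? YES.

YES


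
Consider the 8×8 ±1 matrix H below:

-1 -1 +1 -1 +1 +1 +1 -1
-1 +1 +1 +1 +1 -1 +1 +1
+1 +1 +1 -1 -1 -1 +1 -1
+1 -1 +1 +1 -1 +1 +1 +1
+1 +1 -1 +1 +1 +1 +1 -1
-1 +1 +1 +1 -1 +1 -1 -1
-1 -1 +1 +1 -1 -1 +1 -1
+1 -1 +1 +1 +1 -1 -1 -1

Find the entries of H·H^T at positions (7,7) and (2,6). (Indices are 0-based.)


Row 2 of H: [1, 1, 1, -1, -1, -1, 1, -1].
Row 6 of H: [-1, -1, 1, 1, -1, -1, 1, -1].
Row 7 of H: [1, -1, 1, 1, 1, -1, -1, -1].
(H·H^T)[7][7] = Σ_j H[7][j]·H[7][j] = (1)² + (-1)² + (1)² + (1)² + (1)² + (-1)² + (-1)² + (-1)² = 1 + 1 + 1 + 1 + 1 + 1 + 1 + 1 = 8.
(H·H^T)[2][6] = Σ_j H[2][j]·H[6][j] = (1)·(-1) + (1)·(-1) + (1)·(1) + (-1)·(1) + (-1)·(-1) + (-1)·(-1) + (1)·(1) + (-1)·(-1) = -1 + -1 + 1 + -1 + 1 + 1 + 1 + 1 = 2.
Rows 2 and 6 are not orthogonal (dot product = 2 ≠ 0), so H is not a Hadamard matrix.

(7,7) entry = 8; (2,6) entry = 2.


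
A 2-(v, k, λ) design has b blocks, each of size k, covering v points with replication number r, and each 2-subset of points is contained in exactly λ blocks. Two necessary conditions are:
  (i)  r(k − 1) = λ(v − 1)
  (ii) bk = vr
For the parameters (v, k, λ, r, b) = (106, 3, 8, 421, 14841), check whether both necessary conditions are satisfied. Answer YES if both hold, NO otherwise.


Condition (i): r(k − 1) = 421·2 = 842; λ(v − 1) = 8·105 = 840. Match? NO.
Condition (ii): bk = 14841·3 = 44523; vr = 106·421 = 44626. Match? NO.
Both conditions hold? NO.

NO


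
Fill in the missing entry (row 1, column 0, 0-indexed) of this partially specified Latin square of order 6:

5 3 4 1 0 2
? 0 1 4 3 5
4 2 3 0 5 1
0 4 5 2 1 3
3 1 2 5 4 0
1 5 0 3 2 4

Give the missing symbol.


Row 1 contains symbols [0, 1, 3, 4, 5] — missing [2].
Column 0 contains symbols [0, 1, 3, 4, 5] — missing [2].
The missing symbol must appear in both missing sets; intersection = [2].
Therefore the hidden value is 2.

Missing value = 2.


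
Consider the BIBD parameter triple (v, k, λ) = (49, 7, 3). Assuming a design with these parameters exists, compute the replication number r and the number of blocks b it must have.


Any 2-(v, k, λ) BIBD satisfies two necessary conditions:
  (i)  Each point sits in r blocks, and counting incidences through any fixed point gives r(k − 1) = λ(v − 1), so r = λ(v − 1)/(k − 1).
  (ii) Total incidences bk = vr, so b = vr/k.
Step 1: r = λ(v − 1)/(k − 1) = 3·(49 − 1)/(7 − 1) = 3·48/6 = 144/6 = 24.
Step 2: b = vr/k = 49·24/7 = 1176/7 = 168.
Check integrality: r = 24 ∈ Z ✓, b = 168 ∈ Z ✓.
(These identities are necessary conditions: they determine r and b for any design with these parameters, but do not by themselves prove that one exists.)

r = 24, b = 168.


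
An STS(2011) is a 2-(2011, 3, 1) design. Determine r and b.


An STS(v) is a 2-(v, 3, 1) BIBD: block size k = 3, λ = 1.
Replication: r(k − 1) = λ(v − 1) ⇒ r·2 = 2011 − 1 = 2010 ⇒ r = 1005.
Block count: bk = vr ⇒ b·3 = 2011·1005 = 2021055 ⇒ b = 673685.

r = 1005, b = 673685.


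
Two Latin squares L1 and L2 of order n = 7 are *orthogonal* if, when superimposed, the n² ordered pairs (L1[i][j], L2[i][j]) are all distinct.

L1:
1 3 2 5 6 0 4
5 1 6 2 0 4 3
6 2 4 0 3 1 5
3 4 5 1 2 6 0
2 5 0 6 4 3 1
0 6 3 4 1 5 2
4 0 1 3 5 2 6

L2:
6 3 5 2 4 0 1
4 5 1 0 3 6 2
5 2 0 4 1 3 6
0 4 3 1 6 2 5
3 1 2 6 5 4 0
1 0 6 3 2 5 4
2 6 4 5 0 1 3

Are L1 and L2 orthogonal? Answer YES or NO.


Form the n² = 49 superimposed pairs (L1[i][j], L2[i][j]), row by row (rows and columns indexed from 0):
row 0: (1,6) (3,3) (2,5) (5,2) (6,4) (0,0) (4,1)
row 1: (5,4) (1,5) (6,1) (2,0) (0,3) (4,6) (3,2)
row 2: (6,5) (2,2) (4,0) (0,4) (3,1) (1,3) (5,6)
row 3: (3,0) (4,4) (5,3) (1,1) (2,6) (6,2) (0,5)
row 4: (2,3) (5,1) (0,2) (6,6) (4,5) (3,4) (1,0)
row 5: (0,1) (6,0) (3,6) (4,3) (1,2) (5,5) (2,4)
row 6: (4,2) (0,6) (1,4) (3,5) (5,0) (2,1) (6,3)
Orthogonality requires all 49 pairs distinct.
Check by first coordinate: for each symbol s of L1, list the L2 entries in the n cells where L1 = s; they must all differ.
  L1 = 0: L2 entries (in reading order) 0, 3, 4, 5, 2, 1, 6 — all 7 distinct ✓
  L1 = 1: L2 entries (in reading order) 6, 5, 3, 1, 0, 2, 4 — all 7 distinct ✓
  L1 = 2: L2 entries (in reading order) 5, 0, 2, 6, 3, 4, 1 — all 7 distinct ✓
  L1 = 3: L2 entries (in reading order) 3, 2, 1, 0, 4, 6, 5 — all 7 distinct ✓
  L1 = 4: L2 entries (in reading order) 1, 6, 0, 4, 5, 3, 2 — all 7 distinct ✓
  L1 = 5: L2 entries (in reading order) 2, 4, 6, 3, 1, 5, 0 — all 7 distinct ✓
  L1 = 6: L2 entries (in reading order) 4, 1, 5, 2, 6, 0, 3 — all 7 distinct ✓
Every symbol of L1 meets every symbol of L2 exactly once, so all 49 pairs are distinct (49 of 49).
Conclusion: YES.

YES


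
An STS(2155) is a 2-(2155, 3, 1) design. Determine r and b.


An STS(v) is a 2-(v, 3, 1) BIBD: block size k = 3, λ = 1.
Replication: r(k − 1) = λ(v − 1) ⇒ r·2 = 2155 − 1 = 2154 ⇒ r = 1077.
Block count: bk = vr ⇒ b·3 = 2155·1077 = 2320935 ⇒ b = 773645.
(Check via b = v(v − 1)/6 = 2155·2154/6 = 4641870/6 = 773645.)

r = 1077, b = 773645.


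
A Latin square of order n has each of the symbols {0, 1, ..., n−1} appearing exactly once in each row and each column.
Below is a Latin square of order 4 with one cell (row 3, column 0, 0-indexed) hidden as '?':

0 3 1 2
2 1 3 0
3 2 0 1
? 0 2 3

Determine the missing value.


Row 3 contains symbols [0, 2, 3] — missing [1].
Column 0 contains symbols [0, 2, 3] — missing [1].
The missing symbol must appear in both missing sets; intersection = [1].
Therefore the hidden value is 1.

Missing value = 1.


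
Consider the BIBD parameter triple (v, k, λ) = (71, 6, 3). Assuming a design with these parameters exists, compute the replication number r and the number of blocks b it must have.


Any 2-(v, k, λ) BIBD satisfies two necessary conditions:
  (i)  Each point sits in r blocks, and counting incidences through any fixed point gives r(k − 1) = λ(v − 1), so r = λ(v − 1)/(k − 1).
  (ii) Total incidences bk = vr, so b = vr/k.
Step 1: r = λ(v − 1)/(k − 1) = 3·(71 − 1)/(6 − 1) = 3·70/5 = 210/5 = 42.
Step 2: b = vr/k = 71·42/6 = 2982/6 = 497.
Check integrality: r = 42 ∈ Z ✓, b = 497 ∈ Z ✓.
(These identities are necessary conditions: they determine r and b for any design with these parameters, but do not by themselves prove that one exists.)

r = 42, b = 497.


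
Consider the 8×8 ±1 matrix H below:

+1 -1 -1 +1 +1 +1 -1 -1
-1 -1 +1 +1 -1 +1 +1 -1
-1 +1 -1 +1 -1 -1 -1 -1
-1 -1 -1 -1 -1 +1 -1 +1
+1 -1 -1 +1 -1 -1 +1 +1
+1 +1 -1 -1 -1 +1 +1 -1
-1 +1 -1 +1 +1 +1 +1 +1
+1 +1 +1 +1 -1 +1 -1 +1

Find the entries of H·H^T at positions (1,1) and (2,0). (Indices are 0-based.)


Row 0 of H: [1, -1, -1, 1, 1, 1, -1, -1].
Row 1 of H: [-1, -1, 1, 1, -1, 1, 1, -1].
Row 2 of H: [-1, 1, -1, 1, -1, -1, -1, -1].
(H·H^T)[1][1] = Σ_j H[1][j]·H[1][j] = (-1)² + (-1)² + (1)² + (1)² + (-1)² + (1)² + (1)² + (-1)² = 1 + 1 + 1 + 1 + 1 + 1 + 1 + 1 = 8.
(H·H^T)[2][0] = Σ_j H[2][j]·H[0][j] = (-1)·(1) + (1)·(-1) + (-1)·(-1) + (1)·(1) + (-1)·(1) + (-1)·(1) + (-1)·(-1) + (-1)·(-1) = -1 + -1 + 1 + 1 + -1 + -1 + 1 + 1 = 0.
So rows 2 and 0 are orthogonal; the diagonal entry equals n = 8.

(1,1) entry = 8; (2,0) entry = 0.


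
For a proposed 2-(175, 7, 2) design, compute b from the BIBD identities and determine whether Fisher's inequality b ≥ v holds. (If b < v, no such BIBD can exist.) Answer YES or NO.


r = λ(v − 1)/(k − 1) = 2·174/6 = 58.
b = vr/k = 175·58/7 = 1450.
Fisher's inequality: b ≥ v ⇔ 1450 ≥ 175? YES.

YES


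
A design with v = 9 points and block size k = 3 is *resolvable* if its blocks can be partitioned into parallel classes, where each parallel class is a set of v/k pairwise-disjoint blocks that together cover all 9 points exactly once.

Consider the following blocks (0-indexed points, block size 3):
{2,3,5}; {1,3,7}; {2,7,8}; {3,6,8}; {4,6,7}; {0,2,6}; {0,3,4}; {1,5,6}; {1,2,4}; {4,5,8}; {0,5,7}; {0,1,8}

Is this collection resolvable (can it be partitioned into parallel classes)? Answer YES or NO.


v = 9, block size k = 3, number of blocks = 12.
For resolvability, blocks must partition into parallel classes of size v/k = 3.
Total blocks must therefore be a multiple of 3: 12 = 3·4 + 0 ⇒ divisible ✓.
Greedy packing gives 4 candidate class(es). Each should be a full parallel class (size 3, covers all 9 points).
  Class 1 (3 blocks): {2,3,5}; {4,6,7}; {0,1,8}. Points covered: [0, 1, 2, 3, 4, 5, 6, 7, 8].
  Class 2 (3 blocks): {1,3,7}; {0,2,6}; {4,5,8}. Points covered: [0, 1, 2, 3, 4, 5, 6, 7, 8].
  Class 3 (3 blocks): {2,7,8}; {0,3,4}; {1,5,6}. Points covered: [0, 1, 2, 3, 4, 5, 6, 7, 8].
  Class 4 (3 blocks): {3,6,8}; {1,2,4}; {0,5,7}. Points covered: [0, 1, 2, 3, 4, 5, 6, 7, 8].
All classes full (size 3)? YES. All classes cover every point? YES.
Resolvable? YES.

YES


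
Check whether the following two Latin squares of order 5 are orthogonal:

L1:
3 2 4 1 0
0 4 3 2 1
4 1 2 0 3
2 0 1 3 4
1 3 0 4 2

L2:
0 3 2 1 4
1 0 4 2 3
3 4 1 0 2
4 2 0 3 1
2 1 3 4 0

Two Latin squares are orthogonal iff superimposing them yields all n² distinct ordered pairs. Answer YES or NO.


Form the n² = 25 superimposed pairs (L1[i][j], L2[i][j]), row by row (rows and columns indexed from 0):
row 0: (3,0) (2,3) (4,2) (1,1) (0,4)
row 1: (0,1) (4,0) (3,4) (2,2) (1,3)
row 2: (4,3) (1,4) (2,1) (0,0) (3,2)
row 3: (2,4) (0,2) (1,0) (3,3) (4,1)
row 4: (1,2) (3,1) (0,3) (4,4) (2,0)
Orthogonality requires all 25 pairs distinct.
Check by first coordinate: for each symbol s of L1, list the L2 entries in the n cells where L1 = s; they must all differ.
  L1 = 0: L2 entries (in reading order) 4, 1, 0, 2, 3 — all 5 distinct ✓
  L1 = 1: L2 entries (in reading order) 1, 3, 4, 0, 2 — all 5 distinct ✓
  L1 = 2: L2 entries (in reading order) 3, 2, 1, 4, 0 — all 5 distinct ✓
  L1 = 3: L2 entries (in reading order) 0, 4, 2, 3, 1 — all 5 distinct ✓
  L1 = 4: L2 entries (in reading order) 2, 0, 3, 1, 4 — all 5 distinct ✓
Every symbol of L1 meets every symbol of L2 exactly once, so all 25 pairs are distinct (25 of 25).
Conclusion: YES.

YES


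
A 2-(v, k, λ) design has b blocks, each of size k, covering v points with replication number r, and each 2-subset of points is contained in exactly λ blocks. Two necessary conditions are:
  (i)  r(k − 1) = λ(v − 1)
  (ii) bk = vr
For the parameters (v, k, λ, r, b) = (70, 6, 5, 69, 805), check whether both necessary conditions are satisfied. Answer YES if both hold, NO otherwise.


Condition (i): r(k − 1) = 69·5 = 345; λ(v − 1) = 5·69 = 345. Match? YES.
Condition (ii): bk = 805·6 = 4830; vr = 70·69 = 4830. Match? YES.
Both conditions hold? YES.

YES


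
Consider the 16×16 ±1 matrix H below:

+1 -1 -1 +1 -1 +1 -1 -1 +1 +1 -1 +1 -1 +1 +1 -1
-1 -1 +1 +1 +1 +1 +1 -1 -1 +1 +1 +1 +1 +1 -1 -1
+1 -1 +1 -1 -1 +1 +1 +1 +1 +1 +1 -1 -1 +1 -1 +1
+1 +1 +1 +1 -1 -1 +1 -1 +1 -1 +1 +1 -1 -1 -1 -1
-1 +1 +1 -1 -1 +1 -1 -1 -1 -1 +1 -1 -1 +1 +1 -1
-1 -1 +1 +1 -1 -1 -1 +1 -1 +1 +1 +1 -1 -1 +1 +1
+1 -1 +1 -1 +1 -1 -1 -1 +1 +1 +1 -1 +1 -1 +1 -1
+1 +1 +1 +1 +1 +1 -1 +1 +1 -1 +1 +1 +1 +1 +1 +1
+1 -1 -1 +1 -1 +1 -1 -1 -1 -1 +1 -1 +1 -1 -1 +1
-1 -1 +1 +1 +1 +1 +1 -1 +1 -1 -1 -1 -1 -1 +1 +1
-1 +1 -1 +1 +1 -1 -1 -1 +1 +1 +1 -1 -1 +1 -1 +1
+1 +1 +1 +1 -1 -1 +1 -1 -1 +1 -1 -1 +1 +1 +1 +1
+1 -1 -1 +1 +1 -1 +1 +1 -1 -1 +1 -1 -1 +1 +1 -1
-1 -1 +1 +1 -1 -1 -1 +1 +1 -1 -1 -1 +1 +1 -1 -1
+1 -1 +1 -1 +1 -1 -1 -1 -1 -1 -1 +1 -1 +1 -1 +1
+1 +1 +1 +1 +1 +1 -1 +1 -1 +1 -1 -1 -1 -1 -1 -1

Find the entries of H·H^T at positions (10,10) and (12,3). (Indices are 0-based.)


Row 3 of H: [1, 1, 1, 1, -1, -1, 1, -1, 1, -1, 1, 1, -1, -1, -1, -1].
Row 10 of H: [-1, 1, -1, 1, 1, -1, -1, -1, 1, 1, 1, -1, -1, 1, -1, 1].
Row 12 of H: [1, -1, -1, 1, 1, -1, 1, 1, -1, -1, 1, -1, -1, 1, 1, -1].
(H·H^T)[10][10] = Σ_j H[10][j]·H[10][j] = (-1)² + (1)² + (-1)² + (1)² + (1)² + (-1)² + (-1)² + (-1)² + (1)² + (1)² + (1)² + (-1)² + (-1)² + (1)² + (-1)² + (1)² = 1 + 1 + 1 + 1 + 1 + 1 + 1 + 1 + 1 + 1 + 1 + 1 + 1 + 1 + 1 + 1 = 16.
(H·H^T)[12][3] = Σ_j H[12][j]·H[3][j] = (1)·(1) + (-1)·(1) + (-1)·(1) + (1)·(1) + (1)·(-1) + (-1)·(-1) + (1)·(1) + (1)·(-1) + (-1)·(1) + (-1)·(-1) + (1)·(1) + (-1)·(1) + (-1)·(-1) + (1)·(-1) + (1)·(-1) + (-1)·(-1) = 1 + -1 + -1 + 1 + -1 + 1 + 1 + -1 + -1 + 1 + 1 + -1 + 1 + -1 + -1 + 1 = 0.
So rows 12 and 3 are orthogonal; the diagonal entry equals n = 16.

(10,10) entry = 16; (12,3) entry = 0.


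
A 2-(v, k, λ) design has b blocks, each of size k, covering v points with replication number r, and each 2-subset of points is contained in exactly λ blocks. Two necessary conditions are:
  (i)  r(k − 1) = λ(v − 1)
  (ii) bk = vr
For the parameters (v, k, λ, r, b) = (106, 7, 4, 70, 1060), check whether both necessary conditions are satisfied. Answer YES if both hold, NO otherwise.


Condition (i): r(k − 1) = 70·6 = 420; λ(v − 1) = 4·105 = 420. Match? YES.
Condition (ii): bk = 1060·7 = 7420; vr = 106·70 = 7420. Match? YES.
Both conditions hold? YES.

YES


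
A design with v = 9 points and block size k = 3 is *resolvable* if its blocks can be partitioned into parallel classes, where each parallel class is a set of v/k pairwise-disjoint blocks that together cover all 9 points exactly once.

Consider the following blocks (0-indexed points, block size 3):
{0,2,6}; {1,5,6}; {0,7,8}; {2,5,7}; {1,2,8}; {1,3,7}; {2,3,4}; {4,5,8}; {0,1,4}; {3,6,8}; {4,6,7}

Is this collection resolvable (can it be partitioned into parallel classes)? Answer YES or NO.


v = 9, block size k = 3, number of blocks = 11.
For resolvability, blocks must partition into parallel classes of size v/k = 3.
Total blocks must therefore be a multiple of 3: 11 = 3·3 + 2 ⇒ not divisible ✗.
Resolvable? NO.

NO


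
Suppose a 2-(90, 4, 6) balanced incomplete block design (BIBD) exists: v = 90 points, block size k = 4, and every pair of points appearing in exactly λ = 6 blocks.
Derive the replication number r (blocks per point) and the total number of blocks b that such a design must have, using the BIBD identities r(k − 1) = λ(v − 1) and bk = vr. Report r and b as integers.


Any 2-(v, k, λ) BIBD satisfies two necessary conditions:
  (i)  Each point sits in r blocks, and counting incidences through any fixed point gives r(k − 1) = λ(v − 1), so r = λ(v − 1)/(k − 1).
  (ii) Total incidences bk = vr, so b = vr/k.
Step 1: r = λ(v − 1)/(k − 1) = 6·(90 − 1)/(4 − 1) = 6·89/3 = 534/3 = 178.
Step 2: b = vr/k = 90·178/4 = 16020/4 = 4005.
Check integrality: r = 178 ∈ Z ✓, b = 4005 ∈ Z ✓.
(These identities are necessary conditions: they determine r and b for any design with these parameters, but do not by themselves prove that one exists.)

r = 178, b = 4005.


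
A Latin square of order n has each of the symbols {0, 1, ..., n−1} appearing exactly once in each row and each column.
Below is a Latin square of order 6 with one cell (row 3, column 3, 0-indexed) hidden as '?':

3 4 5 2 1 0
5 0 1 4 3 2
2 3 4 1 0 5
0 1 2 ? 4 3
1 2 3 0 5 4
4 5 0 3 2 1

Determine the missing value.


Row 3 contains symbols [0, 1, 2, 3, 4] — missing [5].
Column 3 contains symbols [0, 1, 2, 3, 4] — missing [5].
The missing symbol must appear in both missing sets; intersection = [5].
Therefore the hidden value is 5.

Missing value = 5.


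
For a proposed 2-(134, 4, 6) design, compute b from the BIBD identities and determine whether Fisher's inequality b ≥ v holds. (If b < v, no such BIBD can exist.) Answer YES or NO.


b = λv(v − 1)/(k(k − 1)) = 6·134·133/(4·3) = 106932/12 = 8911.
Compare with v = 134: b ≥ v, so Fisher's inequality holds.

YES


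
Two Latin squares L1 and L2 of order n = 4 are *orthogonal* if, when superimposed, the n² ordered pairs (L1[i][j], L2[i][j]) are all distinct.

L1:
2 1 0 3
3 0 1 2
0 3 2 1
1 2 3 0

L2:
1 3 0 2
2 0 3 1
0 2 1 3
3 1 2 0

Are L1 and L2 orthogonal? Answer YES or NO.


Form the n² = 16 superimposed pairs (L1[i][j], L2[i][j]), row by row (rows and columns indexed from 0):
row 0: (2,1) (1,3) (0,0) (3,2)
row 1: (3,2) (0,0) (1,3) (2,1)
row 2: (0,0) (3,2) (2,1) (1,3)
row 3: (1,3) (2,1) (3,2) (0,0)
Orthogonality requires all 16 pairs distinct.
But the pair (3,2) repeats: cell (0,3) has L1 = 3, L2 = 2, and cell (1,0) has L1 = 3, L2 = 2.
A repeated pair means some other pair never occurs (only 4 distinct pairs out of 16), so the squares are not orthogonal.
Conclusion: NO.

NO


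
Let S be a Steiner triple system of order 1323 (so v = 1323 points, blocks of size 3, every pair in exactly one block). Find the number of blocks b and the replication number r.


An STS(v) is a 2-(v, 3, 1) BIBD: block size k = 3, λ = 1.
Replication: r(k − 1) = λ(v − 1) ⇒ r·2 = 1323 − 1 = 1322 ⇒ r = 661.
Block count: b = v(v − 1)/6 = 1323·1322/6 = 1749006/6 = 291501.

r = 661, b = 291501.


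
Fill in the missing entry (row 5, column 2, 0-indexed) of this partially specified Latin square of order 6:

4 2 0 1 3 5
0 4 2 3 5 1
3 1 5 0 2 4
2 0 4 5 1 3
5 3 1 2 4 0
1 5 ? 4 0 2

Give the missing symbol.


Row 5 contains symbols [0, 1, 2, 4, 5] — missing [3].
Column 2 contains symbols [0, 1, 2, 4, 5] — missing [3].
The missing symbol must appear in both missing sets; intersection = [3].
Therefore the hidden value is 3.

Missing value = 3.


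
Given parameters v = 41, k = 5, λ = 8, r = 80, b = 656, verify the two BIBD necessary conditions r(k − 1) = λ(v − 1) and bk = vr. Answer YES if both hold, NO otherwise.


Condition (i): r(k − 1) = 80·4 = 320; λ(v − 1) = 8·40 = 320. Match? YES.
Condition (ii): bk = 656·5 = 3280; vr = 41·80 = 3280. Match? YES.
Both conditions hold? YES.

YES


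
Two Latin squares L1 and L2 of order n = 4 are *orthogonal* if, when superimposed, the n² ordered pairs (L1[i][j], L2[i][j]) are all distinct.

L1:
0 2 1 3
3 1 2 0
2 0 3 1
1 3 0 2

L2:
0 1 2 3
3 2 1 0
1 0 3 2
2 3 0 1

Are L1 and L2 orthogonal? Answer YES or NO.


Form the n² = 16 superimposed pairs (L1[i][j], L2[i][j]), row by row (rows and columns indexed from 0):
row 0: (0,0) (2,1) (1,2) (3,3)
row 1: (3,3) (1,2) (2,1) (0,0)
row 2: (2,1) (0,0) (3,3) (1,2)
row 3: (1,2) (3,3) (0,0) (2,1)
Orthogonality requires all 16 pairs distinct.
But the pair (3,3) repeats: cell (0,3) has L1 = 3, L2 = 3, and cell (1,0) has L1 = 3, L2 = 3.
A repeated pair means some other pair never occurs (only 4 distinct pairs out of 16), so the squares are not orthogonal.
Conclusion: NO.

NO


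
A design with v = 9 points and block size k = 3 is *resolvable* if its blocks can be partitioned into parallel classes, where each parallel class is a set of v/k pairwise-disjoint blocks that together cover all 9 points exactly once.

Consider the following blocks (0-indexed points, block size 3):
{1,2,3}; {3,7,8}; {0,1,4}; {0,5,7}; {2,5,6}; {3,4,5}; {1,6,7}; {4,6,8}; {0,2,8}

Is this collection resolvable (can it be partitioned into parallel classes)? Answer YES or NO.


v = 9, block size k = 3, number of blocks = 9.
For resolvability, blocks must partition into parallel classes of size v/k = 3.
Total blocks must therefore be a multiple of 3: 9 = 3·3 + 0 ⇒ divisible ✓.
Greedy packing gives 3 candidate class(es). Each should be a full parallel class (size 3, covers all 9 points).
  Class 1 (3 blocks): {1,2,3}; {0,5,7}; {4,6,8}. Points covered: [0, 1, 2, 3, 4, 5, 6, 7, 8].
  Class 2 (3 blocks): {3,7,8}; {0,1,4}; {2,5,6}. Points covered: [0, 1, 2, 3, 4, 5, 6, 7, 8].
  Class 3 (3 blocks): {3,4,5}; {1,6,7}; {0,2,8}. Points covered: [0, 1, 2, 3, 4, 5, 6, 7, 8].
All classes full (size 3)? YES. All classes cover every point? YES.
Resolvable? YES.

YES


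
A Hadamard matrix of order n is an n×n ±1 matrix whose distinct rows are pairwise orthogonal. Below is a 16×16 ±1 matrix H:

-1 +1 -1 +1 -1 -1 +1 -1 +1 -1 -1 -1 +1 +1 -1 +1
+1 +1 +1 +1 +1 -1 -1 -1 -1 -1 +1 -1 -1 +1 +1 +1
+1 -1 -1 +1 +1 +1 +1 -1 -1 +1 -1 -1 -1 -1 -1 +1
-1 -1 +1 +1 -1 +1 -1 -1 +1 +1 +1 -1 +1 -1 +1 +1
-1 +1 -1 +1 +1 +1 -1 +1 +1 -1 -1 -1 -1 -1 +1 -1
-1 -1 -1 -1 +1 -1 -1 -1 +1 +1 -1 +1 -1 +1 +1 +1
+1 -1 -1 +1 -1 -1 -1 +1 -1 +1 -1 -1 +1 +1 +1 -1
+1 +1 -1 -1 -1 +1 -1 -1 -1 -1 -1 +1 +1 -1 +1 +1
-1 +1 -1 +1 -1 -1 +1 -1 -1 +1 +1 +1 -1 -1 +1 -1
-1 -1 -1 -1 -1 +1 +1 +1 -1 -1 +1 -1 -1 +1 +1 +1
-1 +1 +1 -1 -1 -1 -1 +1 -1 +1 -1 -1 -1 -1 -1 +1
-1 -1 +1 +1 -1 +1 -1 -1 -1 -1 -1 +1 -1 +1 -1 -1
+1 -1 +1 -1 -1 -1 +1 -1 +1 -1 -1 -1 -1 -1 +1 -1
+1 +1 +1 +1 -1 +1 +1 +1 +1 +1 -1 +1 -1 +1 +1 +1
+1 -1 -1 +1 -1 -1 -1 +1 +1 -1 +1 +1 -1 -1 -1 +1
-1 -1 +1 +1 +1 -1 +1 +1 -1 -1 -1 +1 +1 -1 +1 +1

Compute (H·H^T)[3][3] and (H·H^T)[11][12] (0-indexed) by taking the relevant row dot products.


Row 3 of H: [-1, -1, 1, 1, -1, 1, -1, -1, 1, 1, 1, -1, 1, -1, 1, 1].
Row 11 of H: [-1, -1, 1, 1, -1, 1, -1, -1, -1, -1, -1, 1, -1, 1, -1, -1].
Row 12 of H: [1, -1, 1, -1, -1, -1, 1, -1, 1, -1, -1, -1, -1, -1, 1, -1].
(H·H^T)[3][3] = Σ_j H[3][j]·H[3][j] = (-1)² + (-1)² + (1)² + (1)² + (-1)² + (1)² + (-1)² + (-1)² + (1)² + (1)² + (1)² + (-1)² + (1)² + (-1)² + (1)² + (1)² = 1 + 1 + 1 + 1 + 1 + 1 + 1 + 1 + 1 + 1 + 1 + 1 + 1 + 1 + 1 + 1 = 16.
(H·H^T)[11][12] = Σ_j H[11][j]·H[12][j] = (-1)·(1) + (-1)·(-1) + (1)·(1) + (1)·(-1) + (-1)·(-1) + (1)·(-1) + (-1)·(1) + (-1)·(-1) + (-1)·(1) + (-1)·(-1) + (-1)·(-1) + (1)·(-1) + (-1)·(-1) + (1)·(-1) + (-1)·(1) + (-1)·(-1) = -1 + 1 + 1 + -1 + 1 + -1 + -1 + 1 + -1 + 1 + 1 + -1 + 1 + -1 + -1 + 1 = 0.
So rows 11 and 12 are orthogonal; the diagonal entry equals n = 16.

(3,3) entry = 16; (11,12) entry = 0.


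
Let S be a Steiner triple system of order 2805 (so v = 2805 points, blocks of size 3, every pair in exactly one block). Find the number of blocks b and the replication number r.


An STS(v) is a 2-(v, 3, 1) BIBD: block size k = 3, λ = 1.
Replication: r(k − 1) = λ(v − 1) ⇒ r·2 = 2805 − 1 = 2804 ⇒ r = 1402.
Block count: bk = vr ⇒ b·3 = 2805·1402 = 3932610 ⇒ b = 1310870.
(Check via b = v(v − 1)/6 = 2805·2804/6 = 7865220/6 = 1310870.)

r = 1402, b = 1310870.


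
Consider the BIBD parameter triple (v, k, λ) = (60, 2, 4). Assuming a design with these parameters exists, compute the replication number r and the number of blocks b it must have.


Any 2-(v, k, λ) BIBD satisfies two necessary conditions:
  (i)  Each point sits in r blocks, and counting incidences through any fixed point gives r(k − 1) = λ(v − 1), so r = λ(v − 1)/(k − 1).
  (ii) Total incidences bk = vr, so b = vr/k.
Step 1: r = λ(v − 1)/(k − 1) = 4·(60 − 1)/(2 − 1) = 4·59/1 = 236/1 = 236.
Step 2: b = vr/k = 60·236/2 = 14160/2 = 7080.
Check integrality: r = 236 ∈ Z ✓, b = 7080 ∈ Z ✓.
(These identities are necessary conditions: they determine r and b for any design with these parameters, but do not by themselves prove that one exists.)

r = 236, b = 7080.


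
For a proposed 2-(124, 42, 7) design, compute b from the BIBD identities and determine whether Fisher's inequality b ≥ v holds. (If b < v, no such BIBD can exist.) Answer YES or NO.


r = λ(v − 1)/(k − 1) = 7·123/41 = 21.
b = vr/k = 124·21/42 = 62.
Fisher's inequality: b ≥ v ⇔ 62 ≥ 124? NO.

NO


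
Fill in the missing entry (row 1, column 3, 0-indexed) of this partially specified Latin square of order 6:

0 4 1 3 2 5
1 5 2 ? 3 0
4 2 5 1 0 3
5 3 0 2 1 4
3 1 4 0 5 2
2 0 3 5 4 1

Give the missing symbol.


Row 1 contains symbols [0, 1, 2, 3, 5] — missing [4].
Column 3 contains symbols [0, 1, 2, 3, 5] — missing [4].
The missing symbol must appear in both missing sets; intersection = [4].
Therefore the hidden value is 4.

Missing value = 4.


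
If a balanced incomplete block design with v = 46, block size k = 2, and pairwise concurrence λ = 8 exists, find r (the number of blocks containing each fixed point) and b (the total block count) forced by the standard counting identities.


Any 2-(v, k, λ) BIBD satisfies two necessary conditions:
  (i)  Each point sits in r blocks, and counting incidences through any fixed point gives r(k − 1) = λ(v − 1), so r = λ(v − 1)/(k − 1).
  (ii) Total incidences bk = vr, so b = vr/k.
Step 1: r = λ(v − 1)/(k − 1) = 8·(46 − 1)/(2 − 1) = 8·45/1 = 360/1 = 360.
Step 2: b = vr/k = 46·360/2 = 16560/2 = 8280.
Check integrality: r = 360 ∈ Z ✓, b = 8280 ∈ Z ✓.
(These identities are necessary conditions: they determine r and b for any design with these parameters, but do not by themselves prove that one exists.)

r = 360, b = 8280.


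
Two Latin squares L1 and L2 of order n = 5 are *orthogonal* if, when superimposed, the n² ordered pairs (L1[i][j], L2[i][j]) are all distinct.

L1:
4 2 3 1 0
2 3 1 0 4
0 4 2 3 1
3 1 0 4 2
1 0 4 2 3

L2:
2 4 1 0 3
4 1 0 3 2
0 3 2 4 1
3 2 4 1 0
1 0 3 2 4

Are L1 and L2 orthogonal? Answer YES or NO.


Form the n² = 25 superimposed pairs (L1[i][j], L2[i][j]), row by row (rows and columns indexed from 0):
row 0: (4,2) (2,4) (3,1) (1,0) (0,3)
row 1: (2,4) (3,1) (1,0) (0,3) (4,2)
row 2: (0,0) (4,3) (2,2) (3,4) (1,1)
row 3: (3,3) (1,2) (0,4) (4,1) (2,0)
row 4: (1,1) (0,0) (4,3) (2,2) (3,4)
Orthogonality requires all 25 pairs distinct.
But the pair (2,4) repeats: cell (0,1) has L1 = 2, L2 = 4, and cell (1,0) has L1 = 2, L2 = 4.
A repeated pair means some other pair never occurs (only 15 distinct pairs out of 25), so the squares are not orthogonal.
Conclusion: NO.

NO


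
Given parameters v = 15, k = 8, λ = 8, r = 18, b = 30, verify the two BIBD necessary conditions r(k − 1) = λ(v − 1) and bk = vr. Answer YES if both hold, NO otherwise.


Condition (i): r(k − 1) = 18·7 = 126; λ(v − 1) = 8·14 = 112. Match? NO.
Condition (ii): bk = 30·8 = 240; vr = 15·18 = 270. Match? NO.
Both conditions hold? NO.

NO
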